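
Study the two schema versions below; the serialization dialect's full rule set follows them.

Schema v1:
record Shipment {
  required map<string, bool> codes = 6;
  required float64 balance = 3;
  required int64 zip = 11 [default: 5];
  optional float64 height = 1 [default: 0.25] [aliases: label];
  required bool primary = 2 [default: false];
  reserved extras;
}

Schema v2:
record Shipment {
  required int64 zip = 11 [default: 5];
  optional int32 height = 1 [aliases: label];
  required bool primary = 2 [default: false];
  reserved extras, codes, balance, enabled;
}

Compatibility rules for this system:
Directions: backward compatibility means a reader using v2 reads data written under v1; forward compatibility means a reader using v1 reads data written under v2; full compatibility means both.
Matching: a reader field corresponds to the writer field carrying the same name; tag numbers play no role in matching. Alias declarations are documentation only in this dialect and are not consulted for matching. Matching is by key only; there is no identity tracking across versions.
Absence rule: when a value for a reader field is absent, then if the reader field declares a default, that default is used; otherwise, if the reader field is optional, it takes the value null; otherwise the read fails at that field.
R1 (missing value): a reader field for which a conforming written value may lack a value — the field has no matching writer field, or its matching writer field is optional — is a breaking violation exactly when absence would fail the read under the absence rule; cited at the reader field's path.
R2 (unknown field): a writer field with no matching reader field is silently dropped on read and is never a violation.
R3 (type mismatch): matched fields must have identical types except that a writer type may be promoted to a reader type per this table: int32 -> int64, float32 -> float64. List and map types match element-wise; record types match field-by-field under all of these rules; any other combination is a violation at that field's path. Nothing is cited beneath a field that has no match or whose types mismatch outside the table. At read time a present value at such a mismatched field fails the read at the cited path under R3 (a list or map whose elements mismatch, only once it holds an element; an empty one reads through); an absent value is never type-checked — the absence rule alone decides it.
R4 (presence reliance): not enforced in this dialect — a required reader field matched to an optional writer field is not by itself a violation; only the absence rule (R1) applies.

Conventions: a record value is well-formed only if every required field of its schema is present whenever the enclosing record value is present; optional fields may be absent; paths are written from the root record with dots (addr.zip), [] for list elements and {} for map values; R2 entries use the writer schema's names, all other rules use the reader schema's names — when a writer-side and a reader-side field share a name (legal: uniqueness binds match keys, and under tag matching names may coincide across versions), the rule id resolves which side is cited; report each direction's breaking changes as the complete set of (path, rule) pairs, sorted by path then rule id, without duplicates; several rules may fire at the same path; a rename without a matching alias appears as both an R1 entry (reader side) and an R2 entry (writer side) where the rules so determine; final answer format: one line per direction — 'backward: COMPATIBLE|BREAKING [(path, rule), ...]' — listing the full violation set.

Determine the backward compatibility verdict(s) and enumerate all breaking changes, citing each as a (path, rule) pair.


each type pair in Shipment: writer, then reader
backward pass over Shipment, reader schema v2, writer schema v1:
  zip <- zip (int64 -> int64, writer required)
  height <- height (float64 -> int32, writer optional)
  primary <- primary (bool -> bool, writer required)
  writer field codes has no reader counterpart
  writer field balance has no reader counterpart
  rule R3 violated at height
  => 1 violation(s): backward is BREAKING for Shipment
diffs on Shipment not affecting the asked answer:
  removed field codes from record Shipment (its key "codes" joins the reserved list) -> matters only for Shipment's forward compatibility — outside the asked direction
  removed field balance from record Shipment (its key "balance" joins the reserved list) -> matters only for Shipment's forward compatibility — outside the asked direction

backward: BREAKING [(height, R3)]


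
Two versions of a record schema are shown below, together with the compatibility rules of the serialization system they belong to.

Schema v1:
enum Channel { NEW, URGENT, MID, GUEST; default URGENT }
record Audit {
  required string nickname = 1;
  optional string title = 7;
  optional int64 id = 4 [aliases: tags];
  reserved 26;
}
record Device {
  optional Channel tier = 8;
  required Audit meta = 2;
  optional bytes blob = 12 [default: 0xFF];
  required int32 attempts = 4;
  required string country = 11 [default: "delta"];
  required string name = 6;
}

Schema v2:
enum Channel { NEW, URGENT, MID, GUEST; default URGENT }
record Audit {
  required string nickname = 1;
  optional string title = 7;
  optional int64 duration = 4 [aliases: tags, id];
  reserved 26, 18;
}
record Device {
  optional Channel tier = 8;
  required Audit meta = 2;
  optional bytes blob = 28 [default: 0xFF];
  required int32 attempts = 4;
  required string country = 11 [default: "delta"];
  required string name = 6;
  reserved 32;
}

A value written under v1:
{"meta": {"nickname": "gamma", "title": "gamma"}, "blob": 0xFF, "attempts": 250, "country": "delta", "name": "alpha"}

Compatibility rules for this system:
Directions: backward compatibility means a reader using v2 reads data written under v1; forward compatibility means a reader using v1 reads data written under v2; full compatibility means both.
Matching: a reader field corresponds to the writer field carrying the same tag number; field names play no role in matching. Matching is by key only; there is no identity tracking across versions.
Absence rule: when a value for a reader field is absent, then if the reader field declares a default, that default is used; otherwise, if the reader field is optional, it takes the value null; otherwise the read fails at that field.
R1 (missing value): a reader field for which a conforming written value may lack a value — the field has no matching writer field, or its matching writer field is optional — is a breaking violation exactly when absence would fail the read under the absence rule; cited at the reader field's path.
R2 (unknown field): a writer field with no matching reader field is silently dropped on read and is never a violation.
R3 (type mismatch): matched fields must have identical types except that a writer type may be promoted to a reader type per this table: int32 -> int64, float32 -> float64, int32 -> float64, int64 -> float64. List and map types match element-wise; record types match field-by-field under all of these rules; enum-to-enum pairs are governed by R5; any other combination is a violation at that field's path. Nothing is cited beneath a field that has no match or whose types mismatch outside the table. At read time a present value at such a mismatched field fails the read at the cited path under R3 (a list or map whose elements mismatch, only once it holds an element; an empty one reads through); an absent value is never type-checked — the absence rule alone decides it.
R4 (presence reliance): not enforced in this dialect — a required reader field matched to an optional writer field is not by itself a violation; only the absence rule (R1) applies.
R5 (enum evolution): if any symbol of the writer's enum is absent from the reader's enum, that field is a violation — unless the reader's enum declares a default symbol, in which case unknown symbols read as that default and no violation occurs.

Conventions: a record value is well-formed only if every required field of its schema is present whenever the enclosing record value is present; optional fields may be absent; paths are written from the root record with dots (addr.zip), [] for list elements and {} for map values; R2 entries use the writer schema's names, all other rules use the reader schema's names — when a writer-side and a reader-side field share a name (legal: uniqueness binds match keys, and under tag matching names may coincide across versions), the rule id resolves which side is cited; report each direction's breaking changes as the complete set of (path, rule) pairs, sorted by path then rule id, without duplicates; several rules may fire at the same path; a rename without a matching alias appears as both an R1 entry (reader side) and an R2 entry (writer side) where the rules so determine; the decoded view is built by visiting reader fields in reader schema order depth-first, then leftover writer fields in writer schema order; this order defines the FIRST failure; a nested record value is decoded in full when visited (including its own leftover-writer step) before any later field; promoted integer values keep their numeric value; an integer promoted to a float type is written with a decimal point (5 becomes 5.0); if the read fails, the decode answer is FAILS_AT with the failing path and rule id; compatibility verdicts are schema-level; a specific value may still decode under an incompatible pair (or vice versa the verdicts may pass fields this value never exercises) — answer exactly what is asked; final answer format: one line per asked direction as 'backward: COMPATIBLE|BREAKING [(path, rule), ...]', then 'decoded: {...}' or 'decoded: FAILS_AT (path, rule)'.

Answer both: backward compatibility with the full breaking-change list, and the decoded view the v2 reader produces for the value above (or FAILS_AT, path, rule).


each type pair in Device: writer, then reader
backward analysis of Device with v2 as reader and v1 as writer:
  writer optional, Channel -> Channel: reader tier maps from writer tier
  writer required, Audit -> Audit: reader meta maps from writer meta
  no writer field matches reader blob
  writer required, int32 -> int32: reader attempts maps from writer attempts
  writer required, string -> string: reader country maps from writer country
  writer required, string -> string: reader name maps from writer name
  leftover writer field: blob
  writer required, string -> string: reader meta.nickname maps from writer meta.nickname
  writer optional, string -> string: reader meta.title maps from writer meta.title
  writer optional, int64 -> int64: reader meta.duration maps from writer meta.id
  => no violations; backward on Device: COMPATIBLE
decoding the Device value with the v2 reader:
  tier := null (not supplied -> null)
  meta.nickname := "gamma"
  meta.title := "gamma"
  meta.duration := null (not supplied -> null)
  blob := 0xFF (no value, default fills)
  attempts := 250
  country := "delta"
  name := "alpha"
  writer blob: unmatched, discarded
  => decoded: {"tier": null, "meta": {"nickname": "gamma", "title": "gamma", "duration": null}, "blob": 0xFF, "attempts": 250, "country": "delta", "name": "alpha"}
ruling out the remaining Device differences:
  field blob in record Device: tag 12 changed to 28 -> fires no rule on Device, leaving the asked answer as it is

backward: COMPATIBLE []; decoded: {"tier": null, "meta": {"nickname": "gamma", "title": "gamma", "duration": null}, "blob": 0xFF, "attempts": 250, "country": "delta", "name": "alpha"}


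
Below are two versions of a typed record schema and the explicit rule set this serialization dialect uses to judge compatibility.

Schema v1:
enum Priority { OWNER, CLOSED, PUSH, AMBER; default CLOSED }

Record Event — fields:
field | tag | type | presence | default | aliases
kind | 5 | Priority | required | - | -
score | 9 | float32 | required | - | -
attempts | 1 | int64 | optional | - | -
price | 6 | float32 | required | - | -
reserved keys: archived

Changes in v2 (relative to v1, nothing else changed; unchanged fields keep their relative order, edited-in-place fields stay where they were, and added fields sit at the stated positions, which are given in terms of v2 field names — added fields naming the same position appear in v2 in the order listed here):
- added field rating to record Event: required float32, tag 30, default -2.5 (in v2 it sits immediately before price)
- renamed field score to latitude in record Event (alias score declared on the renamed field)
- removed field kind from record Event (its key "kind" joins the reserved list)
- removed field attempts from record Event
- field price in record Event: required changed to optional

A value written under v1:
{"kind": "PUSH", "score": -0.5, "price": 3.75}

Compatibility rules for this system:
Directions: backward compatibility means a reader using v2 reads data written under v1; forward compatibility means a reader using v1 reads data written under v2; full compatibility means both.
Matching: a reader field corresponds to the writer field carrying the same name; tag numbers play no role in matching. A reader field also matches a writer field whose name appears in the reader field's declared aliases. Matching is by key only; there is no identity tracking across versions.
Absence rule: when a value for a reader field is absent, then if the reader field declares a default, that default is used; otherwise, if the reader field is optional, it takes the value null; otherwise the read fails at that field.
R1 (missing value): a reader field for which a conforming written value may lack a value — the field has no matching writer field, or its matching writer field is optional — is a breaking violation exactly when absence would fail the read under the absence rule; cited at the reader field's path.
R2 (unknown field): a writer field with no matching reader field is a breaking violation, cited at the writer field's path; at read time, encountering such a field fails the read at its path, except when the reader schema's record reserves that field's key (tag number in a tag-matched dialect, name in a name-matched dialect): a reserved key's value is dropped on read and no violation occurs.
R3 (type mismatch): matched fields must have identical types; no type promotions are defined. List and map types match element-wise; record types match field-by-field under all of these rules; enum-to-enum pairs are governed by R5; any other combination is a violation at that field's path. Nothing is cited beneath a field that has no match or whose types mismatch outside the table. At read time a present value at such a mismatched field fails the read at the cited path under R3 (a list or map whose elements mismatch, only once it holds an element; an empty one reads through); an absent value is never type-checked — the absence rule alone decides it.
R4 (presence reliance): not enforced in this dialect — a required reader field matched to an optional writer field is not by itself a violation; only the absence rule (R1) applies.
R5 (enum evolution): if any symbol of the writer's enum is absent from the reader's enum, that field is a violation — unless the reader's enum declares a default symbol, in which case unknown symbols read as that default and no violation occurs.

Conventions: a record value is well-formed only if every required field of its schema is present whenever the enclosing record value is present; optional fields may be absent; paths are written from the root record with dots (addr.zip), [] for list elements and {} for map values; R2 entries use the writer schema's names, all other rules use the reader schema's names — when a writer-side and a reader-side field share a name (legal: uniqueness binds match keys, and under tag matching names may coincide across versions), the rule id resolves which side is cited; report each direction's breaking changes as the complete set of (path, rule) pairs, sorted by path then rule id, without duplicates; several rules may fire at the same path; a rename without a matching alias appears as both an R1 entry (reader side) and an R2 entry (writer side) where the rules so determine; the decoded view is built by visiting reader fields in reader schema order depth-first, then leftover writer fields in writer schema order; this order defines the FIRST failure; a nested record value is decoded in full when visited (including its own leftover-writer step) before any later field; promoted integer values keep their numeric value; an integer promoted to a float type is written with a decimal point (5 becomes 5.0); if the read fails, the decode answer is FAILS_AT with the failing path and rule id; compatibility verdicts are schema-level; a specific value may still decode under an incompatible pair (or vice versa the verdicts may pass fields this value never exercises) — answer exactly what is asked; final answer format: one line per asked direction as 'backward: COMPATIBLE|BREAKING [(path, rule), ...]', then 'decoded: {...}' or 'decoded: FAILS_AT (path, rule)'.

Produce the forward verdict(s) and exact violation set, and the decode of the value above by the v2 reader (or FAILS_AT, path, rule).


in Event below, arrows point writer -> reader
forward on Event — v1 reading data written by v2:
  kind: no writer match
  score: no writer match
  attempts: no writer match
  float32 -> float32, writer optional: price aligns to price
  writer latitude: unknown to reader
  writer rating: unknown to reader
  rule R1 violated at kind
  rule R2 violated at latitude
  rule R1 violated at price
  rule R2 violated at rating
  rule R1 violated at score
  => forward verdict for Event: BREAKING, 5 violation(s)
migrating the Event value to v2:
  latitude := -0.5 (from writer score)
  rating := -2.5 (absent -> default)
  price := 3.75
  writer kind: reserved -> dropped
  => decoded: {"latitude": -0.5, "rating": -2.5, "price": 3.75}

forward: BREAKING [(kind, R1), (latitude, R2), (price, R1), (rating, R2), (score, R1)]; decoded: {"latitude": -0.5, "rating": -2.5, "price": 3.75}


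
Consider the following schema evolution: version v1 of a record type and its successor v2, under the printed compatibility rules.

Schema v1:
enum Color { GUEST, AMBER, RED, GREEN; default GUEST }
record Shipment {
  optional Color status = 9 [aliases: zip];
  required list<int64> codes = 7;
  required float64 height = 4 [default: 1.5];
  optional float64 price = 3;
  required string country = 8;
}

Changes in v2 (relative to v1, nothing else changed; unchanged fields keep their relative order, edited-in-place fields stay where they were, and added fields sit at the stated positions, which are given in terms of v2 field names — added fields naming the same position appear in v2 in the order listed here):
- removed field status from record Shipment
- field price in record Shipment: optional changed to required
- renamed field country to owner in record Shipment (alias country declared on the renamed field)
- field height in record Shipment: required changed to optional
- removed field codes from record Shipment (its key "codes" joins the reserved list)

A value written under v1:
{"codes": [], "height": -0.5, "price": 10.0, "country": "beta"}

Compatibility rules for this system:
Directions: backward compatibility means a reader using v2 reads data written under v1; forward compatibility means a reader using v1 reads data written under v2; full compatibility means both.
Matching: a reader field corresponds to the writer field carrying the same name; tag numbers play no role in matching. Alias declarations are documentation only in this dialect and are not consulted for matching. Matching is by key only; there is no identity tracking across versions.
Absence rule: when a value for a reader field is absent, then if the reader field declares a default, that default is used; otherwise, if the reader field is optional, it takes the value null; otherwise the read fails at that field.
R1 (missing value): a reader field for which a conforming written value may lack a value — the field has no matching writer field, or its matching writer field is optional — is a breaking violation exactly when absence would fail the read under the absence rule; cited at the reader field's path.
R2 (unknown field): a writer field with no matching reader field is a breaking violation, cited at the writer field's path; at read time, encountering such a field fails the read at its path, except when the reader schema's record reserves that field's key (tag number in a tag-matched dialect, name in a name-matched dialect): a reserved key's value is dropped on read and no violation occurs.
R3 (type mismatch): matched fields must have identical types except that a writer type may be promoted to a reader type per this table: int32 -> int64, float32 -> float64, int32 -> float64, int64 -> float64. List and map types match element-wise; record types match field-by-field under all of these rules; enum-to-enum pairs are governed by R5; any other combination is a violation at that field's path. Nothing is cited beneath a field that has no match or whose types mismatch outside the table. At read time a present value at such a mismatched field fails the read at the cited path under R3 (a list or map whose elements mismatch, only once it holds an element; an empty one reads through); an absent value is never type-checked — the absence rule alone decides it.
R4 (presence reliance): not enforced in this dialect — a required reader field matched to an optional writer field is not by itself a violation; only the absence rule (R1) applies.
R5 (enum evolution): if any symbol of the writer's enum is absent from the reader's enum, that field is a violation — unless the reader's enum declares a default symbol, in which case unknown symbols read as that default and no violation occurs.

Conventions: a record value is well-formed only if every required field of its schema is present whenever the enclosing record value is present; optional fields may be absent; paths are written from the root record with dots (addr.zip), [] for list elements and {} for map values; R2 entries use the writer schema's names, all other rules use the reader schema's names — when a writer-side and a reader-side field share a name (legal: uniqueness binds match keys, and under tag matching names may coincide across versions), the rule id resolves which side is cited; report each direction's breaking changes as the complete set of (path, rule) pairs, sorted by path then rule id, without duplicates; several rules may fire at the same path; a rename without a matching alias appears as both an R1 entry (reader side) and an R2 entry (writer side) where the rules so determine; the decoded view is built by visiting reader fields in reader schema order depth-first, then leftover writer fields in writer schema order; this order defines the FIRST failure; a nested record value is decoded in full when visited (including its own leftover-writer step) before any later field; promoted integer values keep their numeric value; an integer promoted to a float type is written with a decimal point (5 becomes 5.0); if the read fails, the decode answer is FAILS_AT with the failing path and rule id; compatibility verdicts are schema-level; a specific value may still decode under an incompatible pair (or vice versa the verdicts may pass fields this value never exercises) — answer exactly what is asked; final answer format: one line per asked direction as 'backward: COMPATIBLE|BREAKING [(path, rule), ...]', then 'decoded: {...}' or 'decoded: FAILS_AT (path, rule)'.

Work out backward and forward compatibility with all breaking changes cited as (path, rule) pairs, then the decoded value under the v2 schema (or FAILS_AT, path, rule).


each type pair in Shipment: writer, then reader
checking backward for Shipment: reader v2 against writer v1:
  height: float64 -> float64, writer required; from height
  price: float64 -> float64, writer optional; from price
  owner: no writer-side match
  leftover writer field: status
  leftover writer field: codes
  leftover writer field: country
  breaking: (country, R2)
  breaking: (owner, R1)
  breaking: (price, R1)
  breaking: (status, R2)
  => backward: BREAKING (4)
checking forward for Shipment: reader v1 against writer v2:
  status: no writer-side match
  codes: no writer-side match
  height: float64 -> float64, writer optional; from height
  price: float64 -> float64, writer required; from price
  country: no writer-side match
  leftover writer field: owner
  breaking: (codes, R1)
  breaking: (country, R1)
  breaking: (owner, R2)
  => forward: BREAKING (3)
migrating the Shipment value to v2:
  height := -0.5
  price := 10.0
  read fails at owner under R1 (no fill)
  => FAILS_AT (owner, R1)

backward: BREAKING [(country, R2), (owner, R1), (price, R1), (status, R2)]; forward: BREAKING [(codes, R1), (country, R1), (owner, R2)]; decoded: FAILS_AT (owner, R1)


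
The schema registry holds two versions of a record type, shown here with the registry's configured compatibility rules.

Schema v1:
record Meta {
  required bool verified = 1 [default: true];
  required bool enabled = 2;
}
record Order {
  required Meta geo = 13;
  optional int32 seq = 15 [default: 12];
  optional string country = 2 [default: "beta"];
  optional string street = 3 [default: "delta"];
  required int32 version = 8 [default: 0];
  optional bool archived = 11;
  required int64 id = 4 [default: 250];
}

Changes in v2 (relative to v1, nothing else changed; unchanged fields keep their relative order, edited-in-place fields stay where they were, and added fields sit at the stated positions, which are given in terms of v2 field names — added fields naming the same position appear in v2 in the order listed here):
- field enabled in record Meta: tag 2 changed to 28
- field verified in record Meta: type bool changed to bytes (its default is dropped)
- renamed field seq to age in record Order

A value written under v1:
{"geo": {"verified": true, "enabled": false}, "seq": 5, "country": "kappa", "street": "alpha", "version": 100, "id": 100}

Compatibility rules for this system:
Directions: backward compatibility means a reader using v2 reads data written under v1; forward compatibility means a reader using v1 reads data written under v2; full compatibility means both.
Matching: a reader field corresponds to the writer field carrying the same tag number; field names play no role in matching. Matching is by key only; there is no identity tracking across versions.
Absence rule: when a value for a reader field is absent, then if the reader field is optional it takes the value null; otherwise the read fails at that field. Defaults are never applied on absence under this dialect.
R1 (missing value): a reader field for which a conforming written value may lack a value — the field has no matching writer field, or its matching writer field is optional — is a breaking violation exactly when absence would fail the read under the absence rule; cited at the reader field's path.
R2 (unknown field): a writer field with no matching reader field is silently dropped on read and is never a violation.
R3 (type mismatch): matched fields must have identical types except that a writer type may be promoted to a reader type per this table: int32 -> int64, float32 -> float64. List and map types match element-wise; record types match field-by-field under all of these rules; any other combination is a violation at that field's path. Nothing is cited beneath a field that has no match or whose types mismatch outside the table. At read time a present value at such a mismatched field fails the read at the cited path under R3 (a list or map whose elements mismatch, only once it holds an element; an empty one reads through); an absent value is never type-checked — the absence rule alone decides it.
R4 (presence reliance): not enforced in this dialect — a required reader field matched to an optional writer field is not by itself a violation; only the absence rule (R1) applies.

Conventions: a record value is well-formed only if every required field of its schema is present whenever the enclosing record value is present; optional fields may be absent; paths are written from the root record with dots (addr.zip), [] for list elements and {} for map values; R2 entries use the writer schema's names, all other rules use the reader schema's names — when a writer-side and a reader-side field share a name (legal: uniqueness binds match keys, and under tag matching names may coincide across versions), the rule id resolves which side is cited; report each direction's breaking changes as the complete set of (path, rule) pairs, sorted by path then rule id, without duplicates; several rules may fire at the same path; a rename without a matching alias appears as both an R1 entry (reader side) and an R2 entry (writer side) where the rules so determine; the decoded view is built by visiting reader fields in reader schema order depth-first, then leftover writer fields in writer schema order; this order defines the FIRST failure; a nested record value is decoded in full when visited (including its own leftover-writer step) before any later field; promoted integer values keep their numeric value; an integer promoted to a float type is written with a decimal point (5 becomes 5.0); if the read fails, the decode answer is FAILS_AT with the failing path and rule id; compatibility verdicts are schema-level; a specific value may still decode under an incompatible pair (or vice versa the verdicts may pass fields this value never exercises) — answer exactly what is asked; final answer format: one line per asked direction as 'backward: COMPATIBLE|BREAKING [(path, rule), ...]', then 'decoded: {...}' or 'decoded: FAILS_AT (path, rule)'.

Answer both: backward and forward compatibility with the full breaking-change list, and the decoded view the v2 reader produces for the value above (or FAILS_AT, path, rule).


backward: BREAKING [(geo.enabled, R1), (geo.verified, R3)]; forward: BREAKING [(geo.enabled, R1), (geo.verified, R3)]; decoded: FAILS_AT (geo.verified, R3)

arrows below run writer -> reader for Order
backward analysis of Order with v2 as reader and v1 as writer:
  geo: Meta -> Meta, writer required; from geo
  age: int32 -> int32, writer optional; from seq
  country: string -> string, writer optional; from country
  street: string -> string, writer optional; from street
  version: int32 -> int32, writer required; from version
  archived: bool -> bool, writer optional; from archived
  id: int64 -> int64, writer required; from id
  geo.verified: bool -> bytes, writer required; from geo.verified
  no writer field matches reader geo.enabled
  writer field geo.enabled has no reader counterpart
  breaking: (geo.enabled, R1)
  breaking: (geo.verified, R3)
  => backward verdict for Order: BREAKING, 2 violation(s)
forward analysis of Order with v1 as reader and v2 as writer:
  geo: Meta -> Meta, writer required; from geo
  seq: int32 -> int32, writer optional; from age
  country: string -> string, writer optional; from country
  street: string -> string, writer optional; from street
  version: int32 -> int32, writer required; from version
  archived: bool -> bool, writer optional; from archived
  id: int64 -> int64, writer required; from id
  geo.verified: bytes -> bool, writer required; from geo.verified
  no writer field matches reader geo.enabled
  writer field geo.enabled has no reader counterpart
  breaking: (geo.enabled, R1)
  breaking: (geo.verified, R3)
  => forward verdict for Order: BREAKING, 2 violation(s)
decode walk for Order under reader schema v2:
  read fails at geo.verified under R3
  => FAILS_AT (geo.verified, R3)


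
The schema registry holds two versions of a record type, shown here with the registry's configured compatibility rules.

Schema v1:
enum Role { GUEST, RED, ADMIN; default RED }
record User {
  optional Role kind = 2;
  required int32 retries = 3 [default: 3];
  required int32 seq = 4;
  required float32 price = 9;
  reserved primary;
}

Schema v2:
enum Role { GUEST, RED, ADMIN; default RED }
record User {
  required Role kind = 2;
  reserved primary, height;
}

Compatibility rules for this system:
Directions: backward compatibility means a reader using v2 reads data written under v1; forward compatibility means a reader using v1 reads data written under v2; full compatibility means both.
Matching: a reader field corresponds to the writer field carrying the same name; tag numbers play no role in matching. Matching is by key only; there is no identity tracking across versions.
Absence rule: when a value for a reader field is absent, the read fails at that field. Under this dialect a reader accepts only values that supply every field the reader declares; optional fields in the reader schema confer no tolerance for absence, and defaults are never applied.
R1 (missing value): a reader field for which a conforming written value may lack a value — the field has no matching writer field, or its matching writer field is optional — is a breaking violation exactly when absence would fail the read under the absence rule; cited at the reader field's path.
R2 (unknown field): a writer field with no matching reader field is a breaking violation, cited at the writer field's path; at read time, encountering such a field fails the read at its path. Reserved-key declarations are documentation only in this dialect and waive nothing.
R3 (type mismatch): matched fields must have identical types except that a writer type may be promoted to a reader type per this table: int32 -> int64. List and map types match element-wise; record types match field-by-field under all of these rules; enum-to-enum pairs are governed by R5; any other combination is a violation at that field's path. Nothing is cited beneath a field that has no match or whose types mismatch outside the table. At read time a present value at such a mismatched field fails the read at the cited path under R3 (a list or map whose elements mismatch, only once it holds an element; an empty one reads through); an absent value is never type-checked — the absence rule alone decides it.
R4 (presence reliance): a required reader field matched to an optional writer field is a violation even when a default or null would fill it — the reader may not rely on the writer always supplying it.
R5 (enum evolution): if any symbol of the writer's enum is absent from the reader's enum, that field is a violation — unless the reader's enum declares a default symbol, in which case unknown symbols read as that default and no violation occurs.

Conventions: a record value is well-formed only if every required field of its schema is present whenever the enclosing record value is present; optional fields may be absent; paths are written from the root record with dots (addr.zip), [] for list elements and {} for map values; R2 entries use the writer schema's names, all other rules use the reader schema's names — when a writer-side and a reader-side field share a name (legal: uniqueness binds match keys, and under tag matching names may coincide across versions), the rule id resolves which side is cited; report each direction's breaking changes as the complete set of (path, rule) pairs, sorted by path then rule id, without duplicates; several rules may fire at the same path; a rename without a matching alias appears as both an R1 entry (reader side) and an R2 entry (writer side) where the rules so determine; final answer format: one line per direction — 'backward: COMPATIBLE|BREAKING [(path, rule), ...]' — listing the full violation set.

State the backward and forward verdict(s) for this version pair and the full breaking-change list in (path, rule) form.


in User below, arrows point writer -> reader
backward analysis of User with v2 as reader and v1 as writer:
  kind <- kind (Role -> Role, writer optional)
  writer retries: unknown to reader
  writer seq: unknown to reader
  writer price: unknown to reader
  breaking: (kind, R1)
  breaking: (kind, R4)
  breaking: (price, R2)
  breaking: (retries, R2)
  breaking: (seq, R2)
  => backward: BREAKING (5)
forward analysis of User with v1 as reader and v2 as writer:
  kind <- kind (Role -> Role, writer required)
  retries has no writer counterpart
  seq has no writer counterpart
  price has no writer counterpart
  breaking: (price, R1)
  breaking: (retries, R1)
  breaking: (seq, R1)
  => forward: BREAKING (3)

backward: BREAKING [(kind, R1), (kind, R4), (price, R2), (retries, R2), (seq, R2)]; forward: BREAKING [(price, R1), (retries, R1), (seq, R1)]


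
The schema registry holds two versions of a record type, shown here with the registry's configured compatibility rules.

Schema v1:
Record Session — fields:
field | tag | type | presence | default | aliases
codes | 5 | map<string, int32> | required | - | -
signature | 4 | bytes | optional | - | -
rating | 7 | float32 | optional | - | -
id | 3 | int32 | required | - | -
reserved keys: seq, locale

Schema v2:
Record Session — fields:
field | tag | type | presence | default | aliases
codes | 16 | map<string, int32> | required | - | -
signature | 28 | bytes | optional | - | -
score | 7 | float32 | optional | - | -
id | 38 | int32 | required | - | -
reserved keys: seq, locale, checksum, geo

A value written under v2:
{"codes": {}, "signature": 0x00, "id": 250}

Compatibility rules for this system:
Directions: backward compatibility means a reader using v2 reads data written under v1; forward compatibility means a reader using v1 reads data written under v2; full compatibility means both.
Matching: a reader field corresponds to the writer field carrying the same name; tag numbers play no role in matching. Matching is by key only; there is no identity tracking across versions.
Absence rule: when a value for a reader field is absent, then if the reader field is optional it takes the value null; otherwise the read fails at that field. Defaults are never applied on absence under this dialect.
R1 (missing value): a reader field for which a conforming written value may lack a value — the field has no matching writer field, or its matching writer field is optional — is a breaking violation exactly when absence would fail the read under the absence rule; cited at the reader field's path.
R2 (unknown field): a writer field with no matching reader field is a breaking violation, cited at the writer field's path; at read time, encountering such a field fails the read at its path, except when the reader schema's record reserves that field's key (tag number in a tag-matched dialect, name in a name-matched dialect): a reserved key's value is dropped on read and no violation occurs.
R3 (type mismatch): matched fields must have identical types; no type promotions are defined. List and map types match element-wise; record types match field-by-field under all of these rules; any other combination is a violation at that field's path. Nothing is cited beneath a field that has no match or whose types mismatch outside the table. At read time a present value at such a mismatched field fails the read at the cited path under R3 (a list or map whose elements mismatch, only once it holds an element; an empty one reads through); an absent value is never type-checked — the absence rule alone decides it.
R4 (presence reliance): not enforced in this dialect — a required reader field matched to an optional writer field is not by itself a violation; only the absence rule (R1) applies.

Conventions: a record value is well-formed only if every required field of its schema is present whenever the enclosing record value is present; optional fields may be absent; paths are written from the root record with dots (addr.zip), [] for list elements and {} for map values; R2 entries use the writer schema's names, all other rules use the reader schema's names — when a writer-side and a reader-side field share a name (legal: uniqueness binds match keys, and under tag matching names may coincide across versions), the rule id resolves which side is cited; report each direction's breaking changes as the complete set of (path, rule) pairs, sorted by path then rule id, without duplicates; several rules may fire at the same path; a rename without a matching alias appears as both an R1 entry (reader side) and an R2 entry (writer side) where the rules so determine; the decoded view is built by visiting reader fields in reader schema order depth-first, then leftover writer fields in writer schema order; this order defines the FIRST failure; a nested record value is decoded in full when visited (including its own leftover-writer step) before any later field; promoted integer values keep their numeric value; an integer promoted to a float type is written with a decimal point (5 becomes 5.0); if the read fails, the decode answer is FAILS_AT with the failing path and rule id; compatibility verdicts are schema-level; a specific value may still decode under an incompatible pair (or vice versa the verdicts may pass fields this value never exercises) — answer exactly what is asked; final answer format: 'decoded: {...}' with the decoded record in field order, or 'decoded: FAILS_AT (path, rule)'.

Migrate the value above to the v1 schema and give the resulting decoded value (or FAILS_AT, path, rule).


each type pair in Session: writer, then reader
decode walk for Session under reader schema v1:
  codes := {}
  signature := 0x00
  rating := null (missing; optional => null)
  id := 250
  => decoded: {"codes": {}, "signature": 0x00, "rating": null, "id": 250}
remaining Session differences; none change what is asked:
  renamed field rating to score in record Session -> changes Session's schema-level verdicts only — the decode of this value is the same
  field codes in record Session: tag 5 changed to 16 -> no rule fires on it and the decoded Session view is identical with or without it
  field signature in record Session: tag 4 changed to 28 -> no rule fires on it and the decoded Session view is identical with or without it
  field id in record Session: tag 3 changed to 38 -> no rule fires on it and the decoded Session view is identical with or without it

decoded: {"codes": {}, "signature": 0x00, "rating": null, "id": 250}
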